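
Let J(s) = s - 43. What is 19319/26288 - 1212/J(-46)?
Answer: 33580447/2339632 ≈ 14.353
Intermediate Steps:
J(s) = -43 + s
19319/26288 - 1212/J(-46) = 19319/26288 - 1212/(-43 - 46) = 19319*(1/26288) - 1212/(-89) = 19319/26288 - 1212*(-1/89) = 19319/26288 + 1212/89 = 33580447/2339632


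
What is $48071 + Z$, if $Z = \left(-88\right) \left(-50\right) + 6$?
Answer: $52477$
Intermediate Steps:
$Z = 4406$ ($Z = 4400 + 6 = 4406$)
$48071 + Z = 48071 + 4406 = 52477$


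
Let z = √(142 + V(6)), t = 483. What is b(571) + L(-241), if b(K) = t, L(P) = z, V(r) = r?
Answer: 483 + 2*√37 ≈ 495.17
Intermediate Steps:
z = 2*√37 (z = √(142 + 6) = √148 = 2*√37 ≈ 12.166)
L(P) = 2*√37
b(K) = 483
b(571) + L(-241) = 483 + 2*√37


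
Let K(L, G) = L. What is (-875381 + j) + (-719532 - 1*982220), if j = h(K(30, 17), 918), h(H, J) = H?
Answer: -2577103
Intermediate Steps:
j = 30
(-875381 + j) + (-719532 - 1*982220) = (-875381 + 30) + (-719532 - 1*982220) = -875351 + (-719532 - 982220) = -875351 - 1701752 = -2577103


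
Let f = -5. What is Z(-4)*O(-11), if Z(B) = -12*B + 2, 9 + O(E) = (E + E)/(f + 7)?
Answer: -1000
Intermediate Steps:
O(E) = -9 + E (O(E) = -9 + (E + E)/(-5 + 7) = -9 + (2*E)/2 = -9 + (2*E)*(½) = -9 + E)
Z(B) = 2 - 12*B
Z(-4)*O(-11) = (2 - 12*(-4))*(-9 - 11) = (2 + 48)*(-20) = 50*(-20) = -1000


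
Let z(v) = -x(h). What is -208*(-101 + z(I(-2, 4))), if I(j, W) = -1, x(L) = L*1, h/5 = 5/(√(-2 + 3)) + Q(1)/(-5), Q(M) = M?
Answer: 26000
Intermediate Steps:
h = 24 (h = 5*(5/(√(-2 + 3)) + 1/(-5)) = 5*(5/(√1) + 1*(-⅕)) = 5*(5/1 - ⅕) = 5*(5*1 - ⅕) = 5*(5 - ⅕) = 5*(24/5) = 24)
x(L) = L
z(v) = -24 (z(v) = -1*24 = -24)
-208*(-101 + z(I(-2, 4))) = -208*(-101 - 24) = -208*(-125) = 26000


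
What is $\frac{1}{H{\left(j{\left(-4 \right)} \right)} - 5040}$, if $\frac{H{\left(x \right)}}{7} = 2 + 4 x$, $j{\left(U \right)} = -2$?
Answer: $- \frac{1}{5082} \approx -0.00019677$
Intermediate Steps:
$H{\left(x \right)} = 14 + 28 x$ ($H{\left(x \right)} = 7 \left(2 + 4 x\right) = 14 + 28 x$)
$\frac{1}{H{\left(j{\left(-4 \right)} \right)} - 5040} = \frac{1}{\left(14 + 28 \left(-2\right)\right) - 5040} = \frac{1}{\left(14 - 56\right) - 5040} = \frac{1}{-42 - 5040} = \frac{1}{-5082} = - \frac{1}{5082}$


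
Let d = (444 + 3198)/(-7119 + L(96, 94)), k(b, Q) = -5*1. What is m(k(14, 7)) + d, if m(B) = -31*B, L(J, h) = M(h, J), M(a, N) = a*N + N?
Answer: 104599/667 ≈ 156.82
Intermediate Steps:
M(a, N) = N + N*a (M(a, N) = N*a + N = N + N*a)
L(J, h) = J*(1 + h)
k(b, Q) = -5
d = 1214/667 (d = (444 + 3198)/(-7119 + 96*(1 + 94)) = 3642/(-7119 + 96*95) = 3642/(-7119 + 9120) = 3642/2001 = 3642*(1/2001) = 1214/667 ≈ 1.8201)
m(k(14, 7)) + d = -31*(-5) + 1214/667 = 155 + 1214/667 = 104599/667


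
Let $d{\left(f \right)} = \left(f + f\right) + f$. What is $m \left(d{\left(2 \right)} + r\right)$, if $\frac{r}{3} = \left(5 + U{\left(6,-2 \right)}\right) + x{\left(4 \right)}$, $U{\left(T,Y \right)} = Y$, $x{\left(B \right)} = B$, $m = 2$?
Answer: $54$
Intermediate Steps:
$d{\left(f \right)} = 3 f$ ($d{\left(f \right)} = 2 f + f = 3 f$)
$r = 21$ ($r = 3 \left(\left(5 - 2\right) + 4\right) = 3 \left(3 + 4\right) = 3 \cdot 7 = 21$)
$m \left(d{\left(2 \right)} + r\right) = 2 \left(3 \cdot 2 + 21\right) = 2 \left(6 + 21\right) = 2 \cdot 27 = 54$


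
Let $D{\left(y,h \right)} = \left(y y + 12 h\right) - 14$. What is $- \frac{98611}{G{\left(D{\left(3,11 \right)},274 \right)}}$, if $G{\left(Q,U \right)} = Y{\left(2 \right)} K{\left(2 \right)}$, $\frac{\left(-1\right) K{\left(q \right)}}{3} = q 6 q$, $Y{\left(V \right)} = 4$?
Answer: $\frac{98611}{288} \approx 342.4$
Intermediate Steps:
$D{\left(y,h \right)} = -14 + y^{2} + 12 h$ ($D{\left(y,h \right)} = \left(y^{2} + 12 h\right) - 14 = -14 + y^{2} + 12 h$)
$K{\left(q \right)} = - 18 q^{2}$ ($K{\left(q \right)} = - 3 q 6 q = - 3 \cdot 6 q q = - 3 \cdot 6 q^{2} = - 18 q^{2}$)
$G{\left(Q,U \right)} = -288$ ($G{\left(Q,U \right)} = 4 \left(- 18 \cdot 2^{2}\right) = 4 \left(\left(-18\right) 4\right) = 4 \left(-72\right) = -288$)
$- \frac{98611}{G{\left(D{\left(3,11 \right)},274 \right)}} = - \frac{98611}{-288} = \left(-98611\right) \left(- \frac{1}{288}\right) = \frac{98611}{288}$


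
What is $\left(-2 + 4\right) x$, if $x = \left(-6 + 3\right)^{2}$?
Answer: $18$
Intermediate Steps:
$x = 9$ ($x = \left(-3\right)^{2} = 9$)
$\left(-2 + 4\right) x = \left(-2 + 4\right) 9 = 2 \cdot 9 = 18$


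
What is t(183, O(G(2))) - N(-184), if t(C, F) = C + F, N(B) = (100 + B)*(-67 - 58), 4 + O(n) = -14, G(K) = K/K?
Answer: -10335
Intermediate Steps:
G(K) = 1
O(n) = -18 (O(n) = -4 - 14 = -18)
N(B) = -12500 - 125*B (N(B) = (100 + B)*(-125) = -12500 - 125*B)
t(183, O(G(2))) - N(-184) = (183 - 18) - (-12500 - 125*(-184)) = 165 - (-12500 + 23000) = 165 - 1*10500 = 165 - 10500 = -10335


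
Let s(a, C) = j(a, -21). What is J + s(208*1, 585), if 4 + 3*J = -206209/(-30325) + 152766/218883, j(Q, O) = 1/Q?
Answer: 538800902789/460208803600 ≈ 1.1708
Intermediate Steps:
s(a, C) = 1/a
J = 2579751733/2212542325 (J = -4/3 + (-206209/(-30325) + 152766/218883)/3 = -4/3 + (-206209*(-1/30325) + 152766*(1/218883))/3 = -4/3 + (206209/30325 + 50922/72961)/3 = -4/3 + (⅓)*(16589424499/2212542325) = -4/3 + 16589424499/6637626975 = 2579751733/2212542325 ≈ 1.1660)
J + s(208*1, 585) = 2579751733/2212542325 + 1/(208*1) = 2579751733/2212542325 + 1/208 = 538800902789/460208803600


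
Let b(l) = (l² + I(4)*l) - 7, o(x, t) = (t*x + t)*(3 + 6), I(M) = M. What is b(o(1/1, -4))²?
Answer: 23902321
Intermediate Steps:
o(x, t) = 9*t + 9*t*x (o(x, t) = (t + t*x)*9 = 9*t + 9*t*x)
b(l) = -7 + l² + 4*l (b(l) = (l² + 4*l) - 7 = -7 + l² + 4*l)
b(o(1/1, -4))² = (-7 + (9*(-4)*(1 + 1/1))² + 4*(9*(-4)*(1 + 1/1)))² = (-7 + (9*(-4)*(1 + 1))² + 4*(9*(-4)*(1 + 1)))² = (-7 + (9*(-4)*2)² + 4*(9*(-4)*2))² = (-7 + (-72)² + 4*(-72))² = (-7 + 5184 - 288)² = 4889² = 23902321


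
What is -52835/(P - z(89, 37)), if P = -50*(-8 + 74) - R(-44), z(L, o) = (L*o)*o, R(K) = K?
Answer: 52835/125097 ≈ 0.42235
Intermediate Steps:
z(L, o) = L*o²
P = -3256 (P = -50*(-8 + 74) - 1*(-44) = -50*66 + 44 = -3300 + 44 = -3256)
-52835/(P - z(89, 37)) = -52835/(-3256 - 89*37²) = -52835/(-3256 - 89*1369) = -52835/(-3256 - 1*121841) = -52835/(-3256 - 121841) = -52835/(-125097) = -52835*(-1/125097) = 52835/125097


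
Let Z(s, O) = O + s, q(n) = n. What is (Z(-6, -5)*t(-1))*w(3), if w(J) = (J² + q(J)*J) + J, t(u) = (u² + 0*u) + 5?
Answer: -1386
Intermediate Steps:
t(u) = 5 + u² (t(u) = (u² + 0) + 5 = u² + 5 = 5 + u²)
w(J) = J + 2*J² (w(J) = (J² + J*J) + J = (J² + J²) + J = 2*J² + J = J + 2*J²)
(Z(-6, -5)*t(-1))*w(3) = ((-5 - 6)*(5 + (-1)²))*(3*(1 + 2*3)) = (-11*(5 + 1))*(3*(1 + 6)) = (-11*6)*(3*7) = -66*21 = -1386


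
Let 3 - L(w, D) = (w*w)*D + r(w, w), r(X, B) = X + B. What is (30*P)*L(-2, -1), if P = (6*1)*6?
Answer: 11880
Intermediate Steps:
r(X, B) = B + X
P = 36 (P = 6*6 = 36)
L(w, D) = 3 - 2*w - D*w² (L(w, D) = 3 - ((w*w)*D + (w + w)) = 3 - (w²*D + 2*w) = 3 - (D*w² + 2*w) = 3 - (2*w + D*w²) = 3 + (-2*w - D*w²) = 3 - 2*w - D*w²)
(30*P)*L(-2, -1) = (30*36)*(3 - 2*(-2) - 1*(-1)*(-2)²) = 1080*(3 + 4 - 1*(-1)*4) = 1080*(3 + 4 + 4) = 1080*11 = 11880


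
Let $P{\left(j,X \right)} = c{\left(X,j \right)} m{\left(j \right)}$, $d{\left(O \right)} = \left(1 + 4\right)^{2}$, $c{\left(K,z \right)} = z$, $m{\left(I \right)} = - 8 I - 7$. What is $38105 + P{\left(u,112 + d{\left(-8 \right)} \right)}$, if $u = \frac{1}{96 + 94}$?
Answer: $\frac{687794581}{18050} \approx 38105.0$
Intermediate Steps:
$m{\left(I \right)} = -7 - 8 I$
$d{\left(O \right)} = 25$ ($d{\left(O \right)} = 5^{2} = 25$)
$u = \frac{1}{190} \approx 0.0052632$
$P{\left(j,X \right)} = j \left(-7 - 8 j\right)$
$38105 + P{\left(u,112 + d{\left(-8 \right)} \right)} = 38105 - \frac{7 + 8 \cdot \frac{1}{190}}{190} = 38105 - \frac{7 + \frac{4}{95}}{190} = 38105 - \frac{1}{190} \cdot \frac{669}{95} = 38105 - \frac{669}{18050} = \frac{687794581}{18050}$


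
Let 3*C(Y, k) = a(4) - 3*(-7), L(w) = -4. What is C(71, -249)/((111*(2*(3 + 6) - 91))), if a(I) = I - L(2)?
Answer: -29/24309 ≈ -0.0011930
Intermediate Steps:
a(I) = 4 + I (a(I) = I - 1*(-4) = I + 4 = 4 + I)
C(Y, k) = 29/3 (C(Y, k) = ((4 + 4) - 3*(-7))/3 = (8 + 21)/3 = (1/3)*29 = 29/3)
C(71, -249)/((111*(2*(3 + 6) - 91))) = 29/(3*((111*(2*(3 + 6) - 91)))) = 29/(3*((111*(2*9 - 91)))) = 29/(3*((111*(18 - 91)))) = 29/(3*((111*(-73)))) = (29/3)/(-8103) = (29/3)*(-1/8103) = -29/24309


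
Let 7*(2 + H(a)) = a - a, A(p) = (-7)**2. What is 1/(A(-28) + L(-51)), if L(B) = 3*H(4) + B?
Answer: -1/8 ≈ -0.12500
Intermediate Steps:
A(p) = 49
H(a) = -2 (H(a) = -2 + (a - a)/7 = -2 + (1/7)*0 = -2 + 0 = -2)
L(B) = -6 + B (L(B) = 3*(-2) + B = -6 + B)
1/(A(-28) + L(-51)) = 1/(49 + (-6 - 51)) = 1/(49 - 57) = 1/(-8) = -1/8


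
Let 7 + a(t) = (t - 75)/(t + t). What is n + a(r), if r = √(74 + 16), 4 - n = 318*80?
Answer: -50885/2 - 5*√10/4 ≈ -25446.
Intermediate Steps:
n = -25436 (n = 4 - 318*80 = 4 - 1*25440 = 4 - 25440 = -25436)
r = 3*√10 (r = √90 = 3*√10 ≈ 9.4868)
a(t) = -7 + (-75 + t)/(2*t) (a(t) = -7 + (t - 75)/(t + t) = -7 + (-75 + t)/((2*t)) = -7 + (-75 + t)*(1/(2*t)) = -7 + (-75 + t)/(2*t))
n + a(r) = -25436 + (-75 - 39*√10)/(2*((3*√10))) = -25436 + (√10/30)*(-75 - 39*√10)/2 = -25436 + √10*(-75 - 39*√10)/60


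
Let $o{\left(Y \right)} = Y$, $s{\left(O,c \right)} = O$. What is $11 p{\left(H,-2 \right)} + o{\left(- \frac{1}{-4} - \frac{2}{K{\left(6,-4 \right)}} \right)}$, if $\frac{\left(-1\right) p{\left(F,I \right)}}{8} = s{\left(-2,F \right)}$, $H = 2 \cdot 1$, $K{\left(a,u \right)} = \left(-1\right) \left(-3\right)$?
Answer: $\frac{2107}{12} \approx 175.58$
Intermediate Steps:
$K{\left(a,u \right)} = 3$
$H = 2$
$p{\left(F,I \right)} = 16$ ($p{\left(F,I \right)} = \left(-8\right) \left(-2\right) = 16$)
$11 p{\left(H,-2 \right)} + o{\left(- \frac{1}{-4} - \frac{2}{K{\left(6,-4 \right)}} \right)} = 11 \cdot 16 - \left(- \frac{1}{4} + \frac{2}{3}\right) = 176 - \frac{5}{12} = \frac{2107}{12}$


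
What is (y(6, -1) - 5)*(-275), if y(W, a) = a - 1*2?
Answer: 2200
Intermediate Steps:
y(W, a) = -2 + a (y(W, a) = a - 2 = -2 + a)
(y(6, -1) - 5)*(-275) = ((-2 - 1) - 5)*(-275) = (-3 - 5)*(-275) = -8*(-275) = 2200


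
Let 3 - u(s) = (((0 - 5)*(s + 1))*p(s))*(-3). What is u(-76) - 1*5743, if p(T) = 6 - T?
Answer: 86510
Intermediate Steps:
u(s) = 3 + 3*(-5 - 5*s)*(6 - s) (u(s) = 3 - ((0 - 5)*(s + 1))*(6 - s)*(-3) = 3 - (-5*(1 + s))*(6 - s)*(-3) = 3 - (-5 - 5*s)*(6 - s)*(-3) = 3 - (-3)*(-5 - 5*s)*(6 - s) = 3 + 3*(-5 - 5*s)*(6 - s))
u(-76) - 1*5743 = (-87 - 75*(-76) + 15*(-76)**2) - 1*5743 = (-87 + 5700 + 15*5776) - 5743 = (-87 + 5700 + 86640) - 5743 = 92253 - 5743 = 86510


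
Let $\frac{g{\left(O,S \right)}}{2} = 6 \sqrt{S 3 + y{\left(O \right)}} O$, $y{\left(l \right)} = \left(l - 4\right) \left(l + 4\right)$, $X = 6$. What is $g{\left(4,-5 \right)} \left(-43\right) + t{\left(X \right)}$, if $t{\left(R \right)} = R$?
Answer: $6 - 2064 i \sqrt{15} \approx 6.0 - 7993.8 i$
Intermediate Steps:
$y{\left(l \right)} = \left(-4 + l\right) \left(4 + l\right)$
$g{\left(O,S \right)} = 12 O \sqrt{-16 + O^{2} + 3 S}$ ($g{\left(O,S \right)} = 2 \cdot 6 \sqrt{S 3 + \left(-16 + O^{2}\right)} O = 2 \cdot 6 \sqrt{3 S + \left(-16 + O^{2}\right)} O = 2 \cdot 6 \sqrt{-16 + O^{2} + 3 S} O = 2 \cdot 6 O \sqrt{-16 + O^{2} + 3 S} = 12 O \sqrt{-16 + O^{2} + 3 S}$)
$g{\left(4,-5 \right)} \left(-43\right) + t{\left(X \right)} = 12 \cdot 4 \sqrt{-16 + 4^{2} + 3 \left(-5\right)} \left(-43\right) + 6 = 12 \cdot 4 \sqrt{-16 + 16 - 15} \left(-43\right) + 6 = 12 \cdot 4 \sqrt{-15} \left(-43\right) + 6 = 12 \cdot 4 i \sqrt{15} \left(-43\right) + 6 = 48 i \sqrt{15} \left(-43\right) + 6 = - 2064 i \sqrt{15} + 6 = 6 - 2064 i \sqrt{15}$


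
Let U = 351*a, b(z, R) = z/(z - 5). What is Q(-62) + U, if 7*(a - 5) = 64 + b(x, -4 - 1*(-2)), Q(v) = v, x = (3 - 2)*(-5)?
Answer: 68981/14 ≈ 4927.2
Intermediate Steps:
x = -5 (x = 1*(-5) = -5)
b(z, R) = z/(-5 + z)
a = 199/14 (a = 5 + (64 - 5/(-5 - 5))/7 = 5 + (64 - 5/(-10))/7 = 5 + (64 - 5*(-1/10))/7 = 5 + (64 + 1/2)/7 = 5 + (1/7)*(129/2) = 5 + 129/14 = 199/14 ≈ 14.214)
U = 69849/14 (U = 351*(199/14) = 69849/14 ≈ 4989.2)
Q(-62) + U = -62 + 69849/14 = 68981/14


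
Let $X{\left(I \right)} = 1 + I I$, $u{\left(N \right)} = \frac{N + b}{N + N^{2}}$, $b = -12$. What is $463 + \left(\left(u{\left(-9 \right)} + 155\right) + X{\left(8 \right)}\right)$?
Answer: $\frac{16385}{24} \approx 682.71$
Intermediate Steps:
$u{\left(N \right)} = \frac{-12 + N}{N + N^{2}}$ ($u{\left(N \right)} = \frac{N - 12}{N + N^{2}} = \frac{-12 + N}{N + N^{2}}$)
$X{\left(I \right)} = 1 + I^{2}$
$463 + \left(\left(u{\left(-9 \right)} + 155\right) + X{\left(8 \right)}\right) = 463 + \left(\left(\frac{-12 - 9}{\left(-9\right) \left(1 - 9\right)} + 155\right) + \left(1 + 8^{2}\right)\right) = 463 + \left(\left(\left(- \frac{1}{9}\right) \frac{1}{-8} \left(-21\right) + 155\right) + \left(1 + 64\right)\right) = 463 + \left(\left(\left(- \frac{1}{9}\right) \left(- \frac{1}{8}\right) \left(-21\right) + 155\right) + 65\right) = 463 + \left(\left(- \frac{7}{24} + 155\right) + 65\right) = 463 + \left(\frac{3713}{24} + 65\right) = 463 + \frac{5273}{24} = \frac{16385}{24}$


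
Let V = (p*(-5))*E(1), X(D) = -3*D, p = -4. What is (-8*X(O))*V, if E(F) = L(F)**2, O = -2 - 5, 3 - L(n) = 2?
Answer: -3360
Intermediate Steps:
L(n) = 1 (L(n) = 3 - 1*2 = 3 - 2 = 1)
O = -7
E(F) = 1 (E(F) = 1**2 = 1)
V = 20 (V = -4*(-5)*1 = 20*1 = 20)
(-8*X(O))*V = -(-24)*(-7)*20 = -8*21*20 = -168*20 = -3360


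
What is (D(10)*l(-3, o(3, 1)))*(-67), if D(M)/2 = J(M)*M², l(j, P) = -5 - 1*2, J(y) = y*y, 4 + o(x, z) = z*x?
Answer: 9380000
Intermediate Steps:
o(x, z) = -4 + x*z (o(x, z) = -4 + z*x = -4 + x*z)
J(y) = y²
l(j, P) = -7 (l(j, P) = -5 - 2 = -7)
D(M) = 2*M⁴ (D(M) = 2*(M²*M²) = 2*M⁴)
(D(10)*l(-3, o(3, 1)))*(-67) = ((2*10⁴)*(-7))*(-67) = ((2*10000)*(-7))*(-67) = (20000*(-7))*(-67) = -140000*(-67) = 9380000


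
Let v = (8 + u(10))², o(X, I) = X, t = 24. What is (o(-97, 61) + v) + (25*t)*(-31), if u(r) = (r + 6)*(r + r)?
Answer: 88887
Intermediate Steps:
u(r) = 2*r*(6 + r) (u(r) = (6 + r)*(2*r) = 2*r*(6 + r))
v = 107584 (v = (8 + 2*10*(6 + 10))² = (8 + 2*10*16)² = (8 + 320)² = 328² = 107584)
(o(-97, 61) + v) + (25*t)*(-31) = (-97 + 107584) + (25*24)*(-31) = 107487 + 600*(-31) = 107487 - 18600 = 88887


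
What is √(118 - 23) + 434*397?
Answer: 172298 + √95 ≈ 1.7231e+5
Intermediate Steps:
√(118 - 23) + 434*397 = √95 + 172298 = 172298 + √95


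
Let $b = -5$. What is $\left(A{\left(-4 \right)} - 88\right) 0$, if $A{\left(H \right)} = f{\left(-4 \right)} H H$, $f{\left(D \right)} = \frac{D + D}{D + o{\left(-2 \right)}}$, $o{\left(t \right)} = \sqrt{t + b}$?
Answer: $0$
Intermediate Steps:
$o{\left(t \right)} = \sqrt{-5 + t}$ ($o{\left(t \right)} = \sqrt{t - 5} = \sqrt{-5 + t}$)
$f{\left(D \right)} = \frac{2 D}{D + i \sqrt{7}}$ ($f{\left(D \right)} = \frac{D + D}{D + \sqrt{-5 - 2}} = \frac{2 D}{D + \sqrt{-7}} = \frac{2 D}{D + i \sqrt{7}}$)
$A{\left(H \right)} = - \frac{8 H^{2}}{-4 + i \sqrt{7}}$ ($A{\left(H \right)} = 2 \left(-4\right) \frac{1}{-4 + i \sqrt{7}} H H = - \frac{8}{-4 + i \sqrt{7}} H H = - \frac{8 H}{-4 + i \sqrt{7}} H = - \frac{8 H^{2}}{-4 + i \sqrt{7}}$)
$\left(A{\left(-4 \right)} - 88\right) 0 = \left(\left(\frac{32 \left(-4\right)^{2}}{23} + \frac{8 i \sqrt{7} \left(-4\right)^{2}}{23}\right) - 88\right) 0 = \left(\left(\frac{32}{23} \cdot 16 + \frac{8}{23} i \sqrt{7} \cdot 16\right) - 88\right) 0 = \left(\left(\frac{512}{23} + \frac{128 i \sqrt{7}}{23}\right) - 88\right) 0 = \left(- \frac{1512}{23} + \frac{128 i \sqrt{7}}{23}\right) 0 = 0$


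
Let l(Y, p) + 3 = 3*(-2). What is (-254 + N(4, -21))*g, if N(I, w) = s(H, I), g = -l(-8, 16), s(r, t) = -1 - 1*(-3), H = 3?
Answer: -2268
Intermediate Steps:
l(Y, p) = -9 (l(Y, p) = -3 + 3*(-2) = -3 - 6 = -9)
s(r, t) = 2 (s(r, t) = -1 + 3 = 2)
g = 9 (g = -1*(-9) = 9)
N(I, w) = 2
(-254 + N(4, -21))*g = (-254 + 2)*9 = -252*9 = -2268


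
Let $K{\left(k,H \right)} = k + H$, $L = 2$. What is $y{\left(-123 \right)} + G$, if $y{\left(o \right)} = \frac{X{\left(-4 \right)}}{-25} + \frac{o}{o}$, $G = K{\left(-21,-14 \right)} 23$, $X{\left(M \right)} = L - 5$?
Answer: $- \frac{20097}{25} \approx -803.88$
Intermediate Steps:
$K{\left(k,H \right)} = H + k$
$X{\left(M \right)} = -3$ ($X{\left(M \right)} = 2 - 5 = -3$)
$G = -805$ ($G = \left(-14 - 21\right) 23 = \left(-35\right) 23 = -805$)
$y{\left(o \right)} = \frac{28}{25}$ ($y{\left(o \right)} = - \frac{3}{-25} + \frac{o}{o} = \left(-3\right) \left(- \frac{1}{25}\right) + 1 = \frac{3}{25} + 1 = \frac{28}{25}$)
$y{\left(-123 \right)} + G = \frac{28}{25} - 805 = - \frac{20097}{25}$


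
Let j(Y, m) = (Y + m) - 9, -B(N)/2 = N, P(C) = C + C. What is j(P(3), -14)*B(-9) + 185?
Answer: -121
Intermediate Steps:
P(C) = 2*C
B(N) = -2*N
j(Y, m) = -9 + Y + m
j(P(3), -14)*B(-9) + 185 = (-9 + 2*3 - 14)*(-2*(-9)) + 185 = (-9 + 6 - 14)*18 + 185 = -17*18 + 185 = -306 + 185 = -121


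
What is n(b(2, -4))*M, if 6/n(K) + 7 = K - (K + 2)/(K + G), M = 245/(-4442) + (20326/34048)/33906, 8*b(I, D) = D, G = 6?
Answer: 777549922787/18268445385792 ≈ 0.042562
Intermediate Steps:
b(I, D) = D/8
M = -70686356617/1281996167424 (M = 245*(-1/4442) + (20326*(1/34048))*(1/33906) = -245/4442 + (10163/17024)*(1/33906) = -245/4442 + 10163/577215744 = -70686356617/1281996167424 ≈ -0.055138)
n(K) = 6/(-7 + K - (2 + K)/(6 + K)) (n(K) = 6/(-7 + (K - (K + 2)/(K + 6))) = 6/(-7 + (K - (2 + K)/(6 + K))) = 6/(-7 + K - (2 + K)/(6 + K)))
n(b(2, -4))*M = (6*(6 + (⅛)*(-4))/(-44 + ((⅛)*(-4))² - (-4)/4))*(-70686356617/1281996167424) = (6*(6 - ½)/(-44 + (-½)² - 2*(-½)))*(-70686356617/1281996167424) = (6*(11/2)/(-44 + ¼ + 1))*(-70686356617/1281996167424) = (6*(11/2)/(-171/4))*(-70686356617/1281996167424) = (6*(-4/171)*(11/2))*(-70686356617/1281996167424) = -44/57*(-70686356617/1281996167424) = 777549922787/18268445385792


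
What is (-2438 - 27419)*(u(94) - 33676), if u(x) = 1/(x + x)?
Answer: 189027264559/188 ≈ 1.0055e+9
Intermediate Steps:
u(x) = 1/(2*x)
(-2438 - 27419)*(u(94) - 33676) = (-2438 - 27419)*((½)/94 - 33676) = -29857*((½)*(1/94) - 33676) = -29857*(1/188 - 33676) = -29857*(-6331087/188) = 189027264559/188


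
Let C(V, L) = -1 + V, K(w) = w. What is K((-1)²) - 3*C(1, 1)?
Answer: 1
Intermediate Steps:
K((-1)²) - 3*C(1, 1) = (-1)² - 3*(-1 + 1) = 1 - 3*0 = 1 + 0 = 1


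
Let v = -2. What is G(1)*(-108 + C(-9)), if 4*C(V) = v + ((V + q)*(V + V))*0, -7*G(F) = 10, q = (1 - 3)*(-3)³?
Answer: 155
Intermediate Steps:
q = 54 (q = -2*(-27) = 54)
G(F) = -10/7 (G(F) = -⅐*10 = -10/7)
C(V) = -½ (C(V) = (-2 + ((V + 54)*(V + V))*0)/4 = (-2 + ((54 + V)*(2*V))*0)/4 = (-2 + (2*V*(54 + V))*0)/4 = (-2 + 0)/4 = (¼)*(-2) = -½)
G(1)*(-108 + C(-9)) = -10*(-108 - ½)/7 = -10/7*(-217/2) = 155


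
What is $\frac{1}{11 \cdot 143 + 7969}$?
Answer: $\frac{1}{9542} \approx 0.0001048$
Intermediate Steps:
$\frac{1}{11 \cdot 143 + 7969} = \frac{1}{1573 + 7969} = \frac{1}{9542}$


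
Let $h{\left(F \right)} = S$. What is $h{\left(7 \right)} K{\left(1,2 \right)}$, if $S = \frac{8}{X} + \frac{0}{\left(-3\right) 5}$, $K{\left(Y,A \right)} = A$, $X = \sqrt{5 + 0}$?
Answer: $\frac{16 \sqrt{5}}{5} \approx 7.1554$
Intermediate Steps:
$X = \sqrt{5} \approx 2.2361$
$S = \frac{8 \sqrt{5}}{5}$ ($S = \frac{8}{\sqrt{5}} + \frac{0}{\left(-3\right) 5} = 8 \frac{\sqrt{5}}{5} + \frac{0}{-15} = \frac{8 \sqrt{5}}{5} + 0 \left(- \frac{1}{15}\right) = \frac{8 \sqrt{5}}{5} + 0 = \frac{8 \sqrt{5}}{5} \approx 3.5777$)
$h{\left(F \right)} = \frac{8 \sqrt{5}}{5}$
$h{\left(7 \right)} K{\left(1,2 \right)} = \frac{8 \sqrt{5}}{5} \cdot 2 = \frac{16 \sqrt{5}}{5}$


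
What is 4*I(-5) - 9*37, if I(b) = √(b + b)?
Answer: -333 + 4*I*√10 ≈ -333.0 + 12.649*I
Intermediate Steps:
I(b) = √2*√b (I(b) = √(2*b) = √2*√b)
4*I(-5) - 9*37 = 4*(√2*√(-5)) - 9*37 = 4*(√2*(I*√5)) - 333 = 4*(I*√10) - 333 = 4*I*√10 - 333 = -333 + 4*I*√10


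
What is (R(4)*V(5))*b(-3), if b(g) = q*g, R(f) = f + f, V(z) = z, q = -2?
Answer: 240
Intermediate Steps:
R(f) = 2*f
b(g) = -2*g
(R(4)*V(5))*b(-3) = ((2*4)*5)*(-2*(-3)) = (8*5)*6 = 40*6 = 240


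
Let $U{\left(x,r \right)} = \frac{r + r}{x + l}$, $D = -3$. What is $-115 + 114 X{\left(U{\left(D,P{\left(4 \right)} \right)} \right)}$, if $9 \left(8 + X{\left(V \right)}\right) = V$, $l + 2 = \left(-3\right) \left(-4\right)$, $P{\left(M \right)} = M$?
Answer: $- \frac{21263}{21} \approx -1012.5$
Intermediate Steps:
$l = 10$ ($l = -2 - -12 = -2 + 12 = 10$)
$U{\left(x,r \right)} = \frac{2 r}{10 + x}$ ($U{\left(x,r \right)} = \frac{r + r}{x + 10} = \frac{2 r}{10 + x}$)
$X{\left(V \right)} = -8 + \frac{V}{9}$
$-115 + 114 X{\left(U{\left(D,P{\left(4 \right)} \right)} \right)} = -115 + 114 \left(-8 + \frac{2 \cdot 4 \frac{1}{10 - 3}}{9}\right) = -115 + 114 \left(-8 + \frac{2 \cdot 4 \cdot \frac{1}{7}}{9}\right) = -115 + 114 \left(-8 + \frac{1}{9} \cdot \frac{8}{7}\right) = -115 + 114 \left(-8 + \frac{8}{63}\right) = -115 + 114 \left(- \frac{496}{63}\right) = -115 - \frac{18848}{21} = - \frac{21263}{21}$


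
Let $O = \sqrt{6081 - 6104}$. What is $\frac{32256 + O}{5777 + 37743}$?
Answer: $\frac{63}{85} + \frac{i \sqrt{23}}{43520} \approx 0.74118 + 0.0001102 i$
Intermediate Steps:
$O = i \sqrt{23}$ ($O = \sqrt{-23} = i \sqrt{23} \approx 4.7958 i$)
$\frac{32256 + O}{5777 + 37743} = \frac{32256 + i \sqrt{23}}{5777 + 37743} = \frac{32256 + i \sqrt{23}}{43520} = \left(32256 + i \sqrt{23}\right) \frac{1}{43520} = \frac{63}{85} + \frac{i \sqrt{23}}{43520}$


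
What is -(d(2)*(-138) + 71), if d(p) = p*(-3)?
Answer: -899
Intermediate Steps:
d(p) = -3*p
-(d(2)*(-138) + 71) = -(-3*2*(-138) + 71) = -(-6*(-138) + 71) = -(828 + 71) = -1*899 = -899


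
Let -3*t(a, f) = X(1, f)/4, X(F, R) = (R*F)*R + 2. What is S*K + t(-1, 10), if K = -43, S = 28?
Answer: -2425/2 ≈ -1212.5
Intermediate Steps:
X(F, R) = 2 + F*R² (X(F, R) = (F*R)*R + 2 = F*R² + 2 = 2 + F*R²)
t(a, f) = -⅙ - f²/12 (t(a, f) = -(2 + 1*f²)/(3*4) = -(2 + f²)/(3*4) = -(½ + f²/4)/3 = -⅙ - f²/12)
S*K + t(-1, 10) = 28*(-43) + (-⅙ - 1/12*10²) = -1204 + (-⅙ - 1/12*100) = -1204 + (-⅙ - 25/3) = -1204 - 17/2 = -2425/2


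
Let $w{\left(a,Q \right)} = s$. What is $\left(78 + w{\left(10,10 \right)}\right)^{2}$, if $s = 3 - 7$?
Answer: $5476$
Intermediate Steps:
$s = -4$ ($s = 3 - 7 = -4$)
$w{\left(a,Q \right)} = -4$
$\left(78 + w{\left(10,10 \right)}\right)^{2} = \left(78 - 4\right)^{2} = 74^{2} = 5476$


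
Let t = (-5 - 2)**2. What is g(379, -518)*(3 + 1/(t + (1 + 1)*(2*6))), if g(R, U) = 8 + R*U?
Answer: -43189080/73 ≈ -5.9163e+5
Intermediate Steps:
t = 49 (t = (-7)**2 = 49)
g(379, -518)*(3 + 1/(t + (1 + 1)*(2*6))) = (8 + 379*(-518))*(3 + 1/(49 + (1 + 1)*(2*6))) = (8 - 196322)*(3 + 1/(49 + 2*12)) = -196314*(3 + 1/(49 + 24)) = -196314*(3 + 1/73) = -196314*220/73 = -43189080/73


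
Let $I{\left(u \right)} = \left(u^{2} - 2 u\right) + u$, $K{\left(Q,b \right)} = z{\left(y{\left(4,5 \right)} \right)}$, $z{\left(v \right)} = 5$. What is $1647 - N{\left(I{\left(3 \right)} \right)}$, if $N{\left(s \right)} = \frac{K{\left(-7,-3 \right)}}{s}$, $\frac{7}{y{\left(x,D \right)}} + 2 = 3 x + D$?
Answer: $\frac{9877}{6} \approx 1646.2$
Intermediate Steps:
$y{\left(x,D \right)} = \frac{7}{-2 + D + 3 x}$ ($y{\left(x,D \right)} = \frac{7}{-2 + \left(3 x + D\right)} = \frac{7}{-2 + \left(D + 3 x\right)} = \frac{7}{-2 + D + 3 x}$)
$K{\left(Q,b \right)} = 5$
$I{\left(u \right)} = u^{2} - u$
$N{\left(s \right)} = \frac{5}{s}$
$1647 - N{\left(I{\left(3 \right)} \right)} = 1647 - \frac{5}{3 \left(-1 + 3\right)} = 1647 - \frac{5}{3 \cdot 2} = 1647 - \frac{5}{6} = \frac{9877}{6}$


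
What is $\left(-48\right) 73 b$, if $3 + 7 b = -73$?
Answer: $\frac{266304}{7} \approx 38043.0$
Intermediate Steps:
$b = - \frac{76}{7}$ ($b = - \frac{3}{7} + \frac{1}{7} \left(-73\right) = - \frac{3}{7} - \frac{73}{7} = - \frac{76}{7} \approx -10.857$)
$\left(-48\right) 73 b = \left(-48\right) 73 \left(- \frac{76}{7}\right) = \left(-3504\right) \left(- \frac{76}{7}\right) = \frac{266304}{7}$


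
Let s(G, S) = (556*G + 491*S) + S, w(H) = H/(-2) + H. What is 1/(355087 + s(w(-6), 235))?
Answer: 1/469039 ≈ 2.1320e-6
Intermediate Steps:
w(H) = H/2 (w(H) = H*(-1/2) + H = -H/2 + H = H/2)
s(G, S) = 492*S + 556*G (s(G, S) = (491*S + 556*G) + S = 492*S + 556*G)
1/(355087 + s(w(-6), 235)) = 1/(355087 + (492*235 + 556*((1/2)*(-6)))) = 1/(355087 + (115620 + 556*(-3))) = 1/(355087 + (115620 - 1668)) = 1/(355087 + 113952) = 1/469039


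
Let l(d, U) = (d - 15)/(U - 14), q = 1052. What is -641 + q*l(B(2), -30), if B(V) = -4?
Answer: -2054/11 ≈ -186.73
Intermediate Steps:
l(d, U) = (-15 + d)/(-14 + U)
-641 + q*l(B(2), -30) = -641 + 1052*((-15 - 4)/(-14 - 30)) = -641 + 1052*(-19/(-44)) = -641 + 1052*(-1/44*(-19)) = -641 + 1052*(19/44) = -641 + 4997/11 = -2054/11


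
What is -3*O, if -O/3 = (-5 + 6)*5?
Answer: 45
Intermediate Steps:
O = -15 (O = -3*(-5 + 6)*5 = -3*5 = -15)
-3*O = -3*(-15) = 45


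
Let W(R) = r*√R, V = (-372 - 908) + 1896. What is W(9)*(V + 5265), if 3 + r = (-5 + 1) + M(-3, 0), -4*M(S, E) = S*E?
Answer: -123501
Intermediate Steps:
M(S, E) = -E*S/4 (M(S, E) = -S*E/4 = -E*S/4)
V = 616 (V = -1280 + 1896 = 616)
r = -7 (r = -3 + ((-5 + 1) - ¼*0*(-3)) = -3 + (-4 + 0) = -3 - 4 = -7)
W(R) = -7*√R
W(9)*(V + 5265) = (-7*√9)*(616 + 5265) = -7*3*5881 = -21*5881 = -123501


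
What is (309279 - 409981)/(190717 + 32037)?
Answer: -7193/15911 ≈ -0.45208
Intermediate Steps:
(309279 - 409981)/(190717 + 32037) = -100702/222754 = -100702*1/222754 = -7193/15911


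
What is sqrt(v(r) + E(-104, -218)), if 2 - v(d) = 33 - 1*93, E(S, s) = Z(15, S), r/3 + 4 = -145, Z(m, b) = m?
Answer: sqrt(77) ≈ 8.7750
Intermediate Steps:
r = -447 (r = -12 + 3*(-145) = -12 - 435 = -447)
E(S, s) = 15
v(d) = 62 (v(d) = 2 - (33 - 1*93) = 2 - (33 - 93) = 2 - 1*(-60) = 2 + 60 = 62)
sqrt(v(r) + E(-104, -218)) = sqrt(62 + 15) = sqrt(77)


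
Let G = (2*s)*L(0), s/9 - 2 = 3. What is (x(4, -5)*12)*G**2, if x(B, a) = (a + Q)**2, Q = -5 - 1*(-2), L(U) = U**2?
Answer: 0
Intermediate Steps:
s = 45 (s = 18 + 9*3 = 18 + 27 = 45)
Q = -3 (Q = -5 + 2 = -3)
x(B, a) = (-3 + a)**2 (x(B, a) = (a - 3)**2 = (-3 + a)**2)
G = 0 (G = (2*45)*0**2 = 90*0 = 0)
(x(4, -5)*12)*G**2 = ((-3 - 5)**2*12)*0**2 = ((-8)**2*12)*0 = (64*12)*0 = 768*0 = 0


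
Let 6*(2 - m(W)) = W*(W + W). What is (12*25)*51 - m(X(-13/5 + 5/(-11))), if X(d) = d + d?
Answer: 46314082/3025 ≈ 15310.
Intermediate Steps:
X(d) = 2*d
m(W) = 2 - W**2/3 (m(W) = 2 - W*(W + W)/6 = 2 - W*2*W/6 = 2 - W**2/3)
(12*25)*51 - m(X(-13/5 + 5/(-11))) = (12*25)*51 - (2 - 4*(-13/5 + 5/(-11))**2/3) = 300*51 - (2 - 4*(-13*1/5 + 5*(-1/11))**2/3) = 15300 - (2 - 4*(-13/5 - 5/11)**2/3) = 15300 - (2 - (2*(-168/55))**2/3) = 15300 - (2 - (-336/55)**2/3) = 15300 - (2 - 1/3*112896/3025) = 15300 - (2 - 37632/3025) = 15300 - 1*(-31582/3025) = 15300 + 31582/3025 = 46314082/3025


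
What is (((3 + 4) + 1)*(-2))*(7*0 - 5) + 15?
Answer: 95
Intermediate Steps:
(((3 + 4) + 1)*(-2))*(7*0 - 5) + 15 = ((7 + 1)*(-2))*(0 - 5) + 15 = (8*(-2))*(-5) + 15 = -16*(-5) + 15 = 80 + 15 = 95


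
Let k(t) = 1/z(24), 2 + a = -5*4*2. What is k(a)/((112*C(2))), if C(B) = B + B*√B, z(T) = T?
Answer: -1/5376 + √2/5376 ≈ 7.7049e-5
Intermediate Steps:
C(B) = B + B^(3/2)
a = -42 (a = -2 - 5*4*2 = -2 - 20*2 = -2 - 40 = -42)
k(t) = 1/24
k(a)/((112*C(2))) = 1/(24*((112*(2 + 2^(3/2))))) = 1/(24*((112*(2 + 2*√2)))) = 1/(24*(224 + 224*√2))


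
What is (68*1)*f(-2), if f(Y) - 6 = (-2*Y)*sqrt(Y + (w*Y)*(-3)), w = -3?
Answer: 408 + 544*I*sqrt(5) ≈ 408.0 + 1216.4*I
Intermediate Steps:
f(Y) = 6 - 2*sqrt(10)*Y**(3/2) (f(Y) = 6 + (-2*Y)*sqrt(Y - 3*Y*(-3)) = 6 + (-2*Y)*sqrt(Y + 9*Y) = 6 + (-2*Y)*sqrt(10*Y) = 6 + (-2*Y)*(sqrt(10)*sqrt(Y)) = 6 - 2*sqrt(10)*Y**(3/2))
(68*1)*f(-2) = (68*1)*(6 - 2*sqrt(10)*(-2)**(3/2)) = 68*(6 - 2*sqrt(10)*(-2*I*sqrt(2))) = 68*(6 + 8*I*sqrt(5)) = 408 + 544*I*sqrt(5)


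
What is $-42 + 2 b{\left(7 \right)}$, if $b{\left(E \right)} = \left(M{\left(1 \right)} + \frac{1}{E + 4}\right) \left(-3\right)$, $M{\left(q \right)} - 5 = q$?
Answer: $- \frac{864}{11} \approx -78.545$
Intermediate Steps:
$M{\left(q \right)} = 5 + q$
$b{\left(E \right)} = -18 - \frac{3}{4 + E}$ ($b{\left(E \right)} = \left(\left(5 + 1\right) + \frac{1}{E + 4}\right) \left(-3\right) = \left(6 + \frac{1}{4 + E}\right) \left(-3\right) = -18 - \frac{3}{4 + E}$)
$-42 + 2 b{\left(7 \right)} = -42 + 2 \frac{3 \left(-25 - 42\right)}{4 + 7} = -42 + 2 \frac{3 \left(-25 - 42\right)}{11} = -42 + 2 \cdot 3 \cdot \frac{1}{11} \left(-67\right) = -42 + 2 \left(- \frac{201}{11}\right) = -42 - \frac{402}{11} = - \frac{864}{11}$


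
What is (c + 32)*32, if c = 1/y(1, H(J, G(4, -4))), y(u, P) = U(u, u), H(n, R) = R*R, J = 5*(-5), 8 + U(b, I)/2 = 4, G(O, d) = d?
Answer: 1020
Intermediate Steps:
U(b, I) = -8 (U(b, I) = -16 + 2*4 = -16 + 8 = -8)
J = -25
H(n, R) = R²
y(u, P) = -8
c = -⅛ (c = 1/(-8) = -⅛ ≈ -0.12500)
(c + 32)*32 = (-⅛ + 32)*32 = (255/8)*32 = 1020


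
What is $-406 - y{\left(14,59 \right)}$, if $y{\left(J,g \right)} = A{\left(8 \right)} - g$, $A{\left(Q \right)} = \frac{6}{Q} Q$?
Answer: $-353$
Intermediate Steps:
$A{\left(Q \right)} = 6$
$y{\left(J,g \right)} = 6 - g$
$-406 - y{\left(14,59 \right)} = -406 - \left(6 - 59\right) = -406 - -53 = -406 + 53 = -353$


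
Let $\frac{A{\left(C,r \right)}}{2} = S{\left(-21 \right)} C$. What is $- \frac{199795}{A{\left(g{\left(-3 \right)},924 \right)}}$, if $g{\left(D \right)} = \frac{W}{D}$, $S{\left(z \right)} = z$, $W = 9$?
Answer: $- \frac{199795}{126} \approx -1585.7$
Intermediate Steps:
$g{\left(D \right)} = \frac{9}{D}$
$A{\left(C,r \right)} = - 42 C$ ($A{\left(C,r \right)} = 2 \left(- 21 C\right) = - 42 C$)
$- \frac{199795}{A{\left(g{\left(-3 \right)},924 \right)}} = - \frac{199795}{\left(-42\right) \frac{9}{-3}} = - \frac{199795}{\left(-42\right) 9 \left(- \frac{1}{3}\right)} = - \frac{199795}{\left(-42\right) \left(-3\right)} = - \frac{199795}{126}$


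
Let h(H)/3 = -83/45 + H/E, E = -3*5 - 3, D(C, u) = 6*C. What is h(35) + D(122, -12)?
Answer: 21619/30 ≈ 720.63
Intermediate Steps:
E = -18 (E = -15 - 3 = -18)
h(H) = -83/15 - H/6 (h(H) = 3*(-83/45 + H/(-18)) = 3*(-83*1/45 + H*(-1/18)) = 3*(-83/45 - H/18) = -83/15 - H/6)
h(35) + D(122, -12) = (-83/15 - 1/6*35) + 6*122 = (-83/15 - 35/6) + 732 = -341/30 + 732 = 21619/30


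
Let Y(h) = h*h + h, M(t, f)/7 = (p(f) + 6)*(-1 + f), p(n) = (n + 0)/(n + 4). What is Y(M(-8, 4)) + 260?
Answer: 76115/4 ≈ 19029.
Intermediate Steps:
p(n) = n/(4 + n)
M(t, f) = 7*(-1 + f)*(6 + f/(4 + f)) (M(t, f) = 7*((f/(4 + f) + 6)*(-1 + f)) = 7*((6 + f/(4 + f))*(-1 + f)) = 7*((-1 + f)*(6 + f/(4 + f))) = 7*(-1 + f)*(6 + f/(4 + f)))
Y(h) = h + h² (Y(h) = h² + h = h + h²)
Y(M(-8, 4)) + 260 = (7*(-24 + 7*4² + 17*4)/(4 + 4))*(1 + 7*(-24 + 7*4² + 17*4)/(4 + 4)) + 260 = (7*(-24 + 7*16 + 68)/8)*(1 + 7*(-24 + 7*16 + 68)/8) + 260 = (7*(⅛)*(-24 + 112 + 68))*(1 + 7*(⅛)*(-24 + 112 + 68)) + 260 = (7*(⅛)*156)*(1 + 7*(⅛)*156) + 260 = 273*(1 + 273/2)/2 + 260 = (273/2)*(275/2) + 260 = 75075/4 + 260 = 76115/4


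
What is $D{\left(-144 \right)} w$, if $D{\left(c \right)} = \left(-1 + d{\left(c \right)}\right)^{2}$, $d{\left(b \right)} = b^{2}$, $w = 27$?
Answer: $11608386075$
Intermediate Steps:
$D{\left(c \right)} = \left(-1 + c^{2}\right)^{2}$
$D{\left(-144 \right)} w = \left(-1 + \left(-144\right)^{2}\right)^{2} \cdot 27 = \left(-1 + 20736\right)^{2} \cdot 27 = 20735^{2} \cdot 27 = 429940225 \cdot 27 = 11608386075$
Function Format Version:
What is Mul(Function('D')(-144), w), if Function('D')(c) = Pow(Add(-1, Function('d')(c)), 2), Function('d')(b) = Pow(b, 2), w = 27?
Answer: 11608386075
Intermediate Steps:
Function('D')(c) = Pow(Add(-1, Pow(c, 2)), 2)
Mul(Function('D')(-144), w) = Mul(Pow(Add(-1, Pow(-144, 2)), 2), 27) = Mul(Pow(Add(-1, 20736), 2), 27) = Mul(Pow(20735, 2), 27) = Mul(429940225, 27) = 11608386075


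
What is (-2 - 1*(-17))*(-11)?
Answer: -165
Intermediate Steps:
(-2 - 1*(-17))*(-11) = (-2 + 17)*(-11) = 15*(-11) = -165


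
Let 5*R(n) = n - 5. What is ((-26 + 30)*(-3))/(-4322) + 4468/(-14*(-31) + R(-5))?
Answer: 2414485/233388 ≈ 10.345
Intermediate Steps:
R(n) = -1 + n/5 (R(n) = (n - 5)/5 = (-5 + n)/5 = -1 + n/5)
((-26 + 30)*(-3))/(-4322) + 4468/(-14*(-31) + R(-5)) = ((-26 + 30)*(-3))/(-4322) + 4468/(-14*(-31) + (-1 + (⅕)*(-5))) = (4*(-3))*(-1/4322) + 4468/(434 + (-1 - 1)) = -12*(-1/4322) + 4468/(434 - 2) = 6/2161 + 4468/432 = 6/2161 + 4468*(1/432) = 6/2161 + 1117/108 = 2414485/233388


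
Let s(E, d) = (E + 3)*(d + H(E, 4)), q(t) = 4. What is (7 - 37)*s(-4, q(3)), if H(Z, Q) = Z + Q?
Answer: 120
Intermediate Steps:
H(Z, Q) = Q + Z
s(E, d) = (3 + E)*(4 + E + d) (s(E, d) = (E + 3)*(d + (4 + E)) = (3 + E)*(4 + E + d))
(7 - 37)*s(-4, q(3)) = (7 - 37)*(12 + (-4)² + 3*4 + 7*(-4) - 4*4) = -30*(12 + 16 + 12 - 28 - 16) = -30*(-4) = 120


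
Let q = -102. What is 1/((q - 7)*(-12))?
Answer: 1/1308 ≈ 0.00076453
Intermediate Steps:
1/((q - 7)*(-12)) = 1/((-102 - 7)*(-12)) = 1/(-109*(-12)) = 1/1308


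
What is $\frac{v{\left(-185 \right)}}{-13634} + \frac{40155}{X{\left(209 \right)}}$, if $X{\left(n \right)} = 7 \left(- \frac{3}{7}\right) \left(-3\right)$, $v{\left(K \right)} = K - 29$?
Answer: $\frac{91245866}{20451} \approx 4461.7$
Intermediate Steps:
$v{\left(K \right)} = -29 + K$
$X{\left(n \right)} = 9$ ($X{\left(n \right)} = 7 \left(\left(-3\right) \frac{1}{7}\right) \left(-3\right) = 7 \left(- \frac{3}{7}\right) \left(-3\right) = \left(-3\right) \left(-3\right) = 9$)
$\frac{v{\left(-185 \right)}}{-13634} + \frac{40155}{X{\left(209 \right)}} = \frac{-29 - 185}{-13634} + \frac{40155}{9} = \left(-214\right) \left(- \frac{1}{13634}\right) + 40155 \cdot \frac{1}{9} = \frac{107}{6817} + \frac{13385}{3} = \frac{91245866}{20451}$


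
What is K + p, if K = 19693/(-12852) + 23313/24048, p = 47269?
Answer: 405805961401/8585136 ≈ 47268.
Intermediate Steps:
K = -4832183/8585136 (K = 19693*(-1/12852) + 23313*(1/24048) = -19693/12852 + 7771/8016 = -4832183/8585136 ≈ -0.56285)
K + p = -4832183/8585136 + 47269 = 405805961401/8585136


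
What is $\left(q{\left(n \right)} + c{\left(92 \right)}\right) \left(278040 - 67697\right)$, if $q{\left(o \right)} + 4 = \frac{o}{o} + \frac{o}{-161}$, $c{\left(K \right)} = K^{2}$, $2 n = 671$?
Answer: $\frac{81846594779}{46} \approx 1.7793 \cdot 10^{9}$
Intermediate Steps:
$n = \frac{671}{2}$ ($n = \frac{1}{2} \cdot 671 = \frac{671}{2} \approx 335.5$)
$q{\left(o \right)} = -3 - \frac{o}{161}$ ($q{\left(o \right)} = -4 + \left(\frac{o}{o} + \frac{o}{-161}\right) = -4 + \left(1 + o \left(- \frac{1}{161}\right)\right) = -4 - \left(-1 + \frac{o}{161}\right) = -3 - \frac{o}{161}$)
$\left(q{\left(n \right)} + c{\left(92 \right)}\right) \left(278040 - 67697\right) = \left(\left(-3 - \frac{671}{322}\right) + 92^{2}\right) \left(278040 - 67697\right) = \left(\left(-3 - \frac{671}{322}\right) + 8464\right) 210343 = \left(- \frac{1637}{322} + 8464\right) 210343 = \frac{2723771}{322} \cdot 210343 = \frac{81846594779}{46}$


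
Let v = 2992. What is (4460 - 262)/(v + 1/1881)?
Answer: 7896438/5627953 ≈ 1.4031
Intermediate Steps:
(4460 - 262)/(v + 1/1881) = (4460 - 262)/(2992 + 1/1881) = 4198/(2992 + 1/1881) = 4198/(5627953/1881) = 4198*(1881/5627953) = 7896438/5627953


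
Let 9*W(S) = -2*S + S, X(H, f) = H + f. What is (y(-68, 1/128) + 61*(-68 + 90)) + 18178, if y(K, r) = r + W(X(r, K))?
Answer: 312441/16 ≈ 19528.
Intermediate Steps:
W(S) = -S/9 (W(S) = (-2*S + S)/9 = (-S)/9 = -S/9)
y(K, r) = -K/9 + 8*r/9 (y(K, r) = r - (r + K)/9 = r - (K + r)/9 = r + (-K/9 - r/9) = -K/9 + 8*r/9)
(y(-68, 1/128) + 61*(-68 + 90)) + 18178 = ((-⅑*(-68) + (8/9)/128) + 61*(-68 + 90)) + 18178 = ((68/9 + (8/9)*(1/128)) + 61*22) + 18178 = ((68/9 + 1/144) + 1342) + 18178 = (121/16 + 1342) + 18178 = 21593/16 + 18178 = 312441/16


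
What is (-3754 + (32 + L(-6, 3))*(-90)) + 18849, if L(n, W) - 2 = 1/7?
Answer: 84155/7 ≈ 12022.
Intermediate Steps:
L(n, W) = 15/7 (L(n, W) = 2 + 1/7 = 2 + ⅐ = 15/7)
(-3754 + (32 + L(-6, 3))*(-90)) + 18849 = (-3754 + (32 + 15/7)*(-90)) + 18849 = (-3754 + (239/7)*(-90)) + 18849 = (-3754 - 21510/7) + 18849 = -47788/7 + 18849 = 84155/7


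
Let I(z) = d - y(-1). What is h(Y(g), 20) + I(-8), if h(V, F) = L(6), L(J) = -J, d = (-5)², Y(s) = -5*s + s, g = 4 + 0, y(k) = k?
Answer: 20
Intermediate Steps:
g = 4
Y(s) = -4*s
d = 25
I(z) = 26 (I(z) = 25 - 1*(-1) = 25 + 1 = 26)
h(V, F) = -6 (h(V, F) = -1*6 = -6)
h(Y(g), 20) + I(-8) = -6 + 26 = 20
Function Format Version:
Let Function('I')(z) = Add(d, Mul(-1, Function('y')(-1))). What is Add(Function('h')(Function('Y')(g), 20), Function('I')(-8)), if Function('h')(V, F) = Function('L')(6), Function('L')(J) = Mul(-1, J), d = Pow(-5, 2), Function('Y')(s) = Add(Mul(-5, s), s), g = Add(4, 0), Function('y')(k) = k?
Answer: 20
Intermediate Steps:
g = 4
Function('Y')(s) = Mul(-4, s)
d = 25
Function('I')(z) = 26 (Function('I')(z) = Add(25, Mul(-1, -1)) = Add(25, 1) = 26)
Function('h')(V, F) = -6 (Function('h')(V, F) = Mul(-1, 6) = -6)
Add(Function('h')(Function('Y')(g), 20), Function('I')(-8)) = Add(-6, 26) = 20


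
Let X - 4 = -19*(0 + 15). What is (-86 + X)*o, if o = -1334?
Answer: 489578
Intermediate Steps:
X = -281 (X = 4 - 19*(0 + 15) = 4 - 19*15 = 4 - 285 = -281)
(-86 + X)*o = (-86 - 281)*(-1334) = -367*(-1334) = 489578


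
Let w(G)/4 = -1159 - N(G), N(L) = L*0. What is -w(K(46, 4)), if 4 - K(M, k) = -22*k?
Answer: 4636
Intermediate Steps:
K(M, k) = 4 + 22*k (K(M, k) = 4 - (-22)*k = 4 + 22*k)
N(L) = 0
w(G) = -4636 (w(G) = 4*(-1159 - 1*0) = 4*(-1159 + 0) = 4*(-1159) = -4636)
-w(K(46, 4)) = -1*(-4636) = 4636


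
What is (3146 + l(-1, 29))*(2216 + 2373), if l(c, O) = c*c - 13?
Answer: 14381926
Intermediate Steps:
l(c, O) = -13 + c² (l(c, O) = c² - 13 = -13 + c²)
(3146 + l(-1, 29))*(2216 + 2373) = (3146 + (-13 + (-1)²))*(2216 + 2373) = (3146 + (-13 + 1))*4589 = (3146 - 12)*4589 = 3134*4589 = 14381926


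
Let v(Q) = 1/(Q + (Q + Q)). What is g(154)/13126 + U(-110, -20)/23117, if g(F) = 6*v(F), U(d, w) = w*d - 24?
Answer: 2199310669/23364398134 ≈ 0.094131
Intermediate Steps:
U(d, w) = -24 + d*w (U(d, w) = d*w - 24 = -24 + d*w)
v(Q) = 1/(3*Q) (v(Q) = 1/(Q + 2*Q) = 1/(3*Q))
g(F) = 2/F (g(F) = 6*(1/(3*F)) = 2/F)
g(154)/13126 + U(-110, -20)/23117 = (2/154)/13126 + (-24 - 110*(-20))/23117 = (2*(1/154))*(1/13126) + (-24 + 2200)*(1/23117) = (1/77)*(1/13126) + 2176*(1/23117) = 1/1010702 + 2176/23117 = 2199310669/23364398134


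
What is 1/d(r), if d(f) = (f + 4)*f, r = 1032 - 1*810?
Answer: 1/50172 ≈ 1.9931e-5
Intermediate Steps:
r = 222 (r = 1032 - 810 = 222)
d(f) = f*(4 + f) (d(f) = (4 + f)*f = f*(4 + f))
1/d(r) = 1/(222*(4 + 222)) = 1/(222*226) = 1/50172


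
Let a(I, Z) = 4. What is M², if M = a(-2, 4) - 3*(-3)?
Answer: 169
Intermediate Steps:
M = 13 (M = 4 - 3*(-3) = 4 + 9 = 13)
M² = 13² = 169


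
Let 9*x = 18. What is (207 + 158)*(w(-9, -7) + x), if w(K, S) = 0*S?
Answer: 730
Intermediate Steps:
w(K, S) = 0
x = 2 (x = (⅑)*18 = 2)
(207 + 158)*(w(-9, -7) + x) = (207 + 158)*(0 + 2) = 365*2 = 730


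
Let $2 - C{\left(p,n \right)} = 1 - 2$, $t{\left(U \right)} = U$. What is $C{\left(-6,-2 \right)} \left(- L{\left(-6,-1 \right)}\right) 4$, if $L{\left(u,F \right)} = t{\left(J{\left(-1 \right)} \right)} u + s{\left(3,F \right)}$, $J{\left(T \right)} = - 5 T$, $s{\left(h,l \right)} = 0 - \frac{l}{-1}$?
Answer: $372$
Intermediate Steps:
$s{\left(h,l \right)} = l$ ($s{\left(h,l \right)} = 0 - l \left(-1\right) = 0 - - l = 0 + l = l$)
$C{\left(p,n \right)} = 3$ ($C{\left(p,n \right)} = 2 - \left(1 - 2\right) = 2 - -1 = 2 + 1 = 3$)
$L{\left(u,F \right)} = F + 5 u$ ($L{\left(u,F \right)} = \left(-5\right) \left(-1\right) u + F = 5 u + F = F + 5 u$)
$C{\left(-6,-2 \right)} \left(- L{\left(-6,-1 \right)}\right) 4 = 3 \left(- (-1 + 5 \left(-6\right))\right) 4 = 3 \left(- (-1 - 30)\right) 4 = 3 \left(\left(-1\right) \left(-31\right)\right) 4 = 3 \cdot 31 \cdot 4 = 93 \cdot 4 = 372$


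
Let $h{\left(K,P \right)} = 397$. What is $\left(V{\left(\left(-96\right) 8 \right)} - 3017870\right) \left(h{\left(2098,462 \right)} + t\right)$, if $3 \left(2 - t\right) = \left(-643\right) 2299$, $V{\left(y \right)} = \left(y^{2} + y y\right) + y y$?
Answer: $- \frac{1846947414692}{3} \approx -6.1565 \cdot 10^{11}$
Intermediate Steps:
$V{\left(y \right)} = 3 y^{2}$ ($V{\left(y \right)} = \left(y^{2} + y^{2}\right) + y^{2} = 2 y^{2} + y^{2} = 3 y^{2}$)
$t = \frac{1478263}{3}$ ($t = 2 - \frac{\left(-643\right) 2299}{3} = 2 - - \frac{1478257}{3} = 2 + \frac{1478257}{3} = \frac{1478263}{3} \approx 4.9275 \cdot 10^{5}$)
$\left(V{\left(\left(-96\right) 8 \right)} - 3017870\right) \left(h{\left(2098,462 \right)} + t\right) = \left(3 \left(\left(-96\right) 8\right)^{2} - 3017870\right) \left(397 + \frac{1478263}{3}\right) = \left(3 \left(-768\right)^{2} - 3017870\right) \frac{1479454}{3} = \left(3 \cdot 589824 - 3017870\right) \frac{1479454}{3} = \left(1769472 - 3017870\right) \frac{1479454}{3} = \left(-1248398\right) \frac{1479454}{3} = - \frac{1846947414692}{3}$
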